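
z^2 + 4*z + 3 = (z + 1)*(z + 3)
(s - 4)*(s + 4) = s^2 - 16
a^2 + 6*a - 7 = (a - 1)*(a + 7)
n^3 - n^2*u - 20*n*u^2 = n*(n - 5*u)*(n + 4*u)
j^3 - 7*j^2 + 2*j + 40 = (j - 5)*(j - 4)*(j + 2)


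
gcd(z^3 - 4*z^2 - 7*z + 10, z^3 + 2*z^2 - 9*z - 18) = z + 2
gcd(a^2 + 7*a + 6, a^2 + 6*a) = a + 6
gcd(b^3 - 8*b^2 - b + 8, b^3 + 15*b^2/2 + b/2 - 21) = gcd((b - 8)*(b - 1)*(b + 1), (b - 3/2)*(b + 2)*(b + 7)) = 1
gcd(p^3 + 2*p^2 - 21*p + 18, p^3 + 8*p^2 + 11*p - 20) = p - 1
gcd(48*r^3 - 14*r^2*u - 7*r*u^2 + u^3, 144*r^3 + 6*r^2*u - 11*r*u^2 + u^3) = 24*r^2 + 5*r*u - u^2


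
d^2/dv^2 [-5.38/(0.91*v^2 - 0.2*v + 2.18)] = (8.910356*v^2 - 1.95832*v - 5.38*(1.82*v - 0.2)*(3.64*v - 0.4) + 21.345688)/(0.91*v^2 - 0.2*v + 2.18)^3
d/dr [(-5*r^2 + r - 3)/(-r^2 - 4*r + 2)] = (21*r^2 - 26*r - 10)/(r^4 + 8*r^3 + 12*r^2 - 16*r + 4)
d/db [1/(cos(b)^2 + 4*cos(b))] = 2*(cos(b) + 2)*sin(b)/((cos(b) + 4)^2*cos(b)^2)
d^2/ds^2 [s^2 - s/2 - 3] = 2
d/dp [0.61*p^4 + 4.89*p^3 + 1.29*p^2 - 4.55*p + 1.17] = 2.44*p^3 + 14.67*p^2 + 2.58*p - 4.55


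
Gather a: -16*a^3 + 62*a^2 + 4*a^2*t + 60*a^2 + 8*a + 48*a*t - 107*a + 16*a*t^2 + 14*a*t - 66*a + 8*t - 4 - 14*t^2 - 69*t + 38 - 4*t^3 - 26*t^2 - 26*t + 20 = -16*a^3 + a^2*(4*t + 122) + a*(16*t^2 + 62*t - 165) - 4*t^3 - 40*t^2 - 87*t + 54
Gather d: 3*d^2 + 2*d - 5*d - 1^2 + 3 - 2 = 3*d^2 - 3*d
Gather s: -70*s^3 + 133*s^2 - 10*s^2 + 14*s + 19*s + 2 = -70*s^3 + 123*s^2 + 33*s + 2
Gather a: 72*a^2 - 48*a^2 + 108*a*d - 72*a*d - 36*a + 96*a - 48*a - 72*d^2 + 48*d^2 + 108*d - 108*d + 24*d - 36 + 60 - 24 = 24*a^2 + a*(36*d + 12) - 24*d^2 + 24*d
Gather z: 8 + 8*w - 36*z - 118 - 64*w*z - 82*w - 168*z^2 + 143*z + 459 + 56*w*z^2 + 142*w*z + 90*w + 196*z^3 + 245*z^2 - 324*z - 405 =16*w + 196*z^3 + z^2*(56*w + 77) + z*(78*w - 217) - 56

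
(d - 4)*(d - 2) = d^2 - 6*d + 8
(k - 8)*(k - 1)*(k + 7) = k^3 - 2*k^2 - 55*k + 56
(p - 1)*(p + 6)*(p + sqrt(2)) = p^3 + sqrt(2)*p^2 + 5*p^2 - 6*p + 5*sqrt(2)*p - 6*sqrt(2)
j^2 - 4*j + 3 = (j - 3)*(j - 1)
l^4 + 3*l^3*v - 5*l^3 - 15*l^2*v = l^2*(l - 5)*(l + 3*v)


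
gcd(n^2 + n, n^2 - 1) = n + 1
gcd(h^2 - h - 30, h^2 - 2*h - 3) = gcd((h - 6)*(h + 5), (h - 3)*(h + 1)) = 1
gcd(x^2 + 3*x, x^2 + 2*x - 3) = x + 3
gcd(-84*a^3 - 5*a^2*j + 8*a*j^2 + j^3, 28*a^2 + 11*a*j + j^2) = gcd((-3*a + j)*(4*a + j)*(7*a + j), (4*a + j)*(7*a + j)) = 28*a^2 + 11*a*j + j^2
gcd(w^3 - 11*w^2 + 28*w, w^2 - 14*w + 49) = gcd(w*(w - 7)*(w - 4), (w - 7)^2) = w - 7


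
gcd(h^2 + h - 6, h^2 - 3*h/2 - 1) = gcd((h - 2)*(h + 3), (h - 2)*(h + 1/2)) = h - 2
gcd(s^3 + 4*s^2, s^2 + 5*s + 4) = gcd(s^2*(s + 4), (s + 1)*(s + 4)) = s + 4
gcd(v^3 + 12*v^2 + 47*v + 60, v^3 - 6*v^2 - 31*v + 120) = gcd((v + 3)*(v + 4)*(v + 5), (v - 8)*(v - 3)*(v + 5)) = v + 5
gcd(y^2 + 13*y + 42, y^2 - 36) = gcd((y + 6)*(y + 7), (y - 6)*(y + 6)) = y + 6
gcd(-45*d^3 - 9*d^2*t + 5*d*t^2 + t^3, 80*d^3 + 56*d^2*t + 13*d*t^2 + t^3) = 5*d + t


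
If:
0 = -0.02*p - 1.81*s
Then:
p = -90.5*s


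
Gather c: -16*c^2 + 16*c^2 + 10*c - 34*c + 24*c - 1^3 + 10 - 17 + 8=0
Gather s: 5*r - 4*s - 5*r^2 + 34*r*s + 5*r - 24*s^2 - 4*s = -5*r^2 + 10*r - 24*s^2 + s*(34*r - 8)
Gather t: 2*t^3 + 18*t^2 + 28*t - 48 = 2*t^3 + 18*t^2 + 28*t - 48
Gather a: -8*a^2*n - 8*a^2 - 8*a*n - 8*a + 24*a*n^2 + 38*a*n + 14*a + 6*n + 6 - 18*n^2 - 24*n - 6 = a^2*(-8*n - 8) + a*(24*n^2 + 30*n + 6) - 18*n^2 - 18*n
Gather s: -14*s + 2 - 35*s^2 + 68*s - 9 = -35*s^2 + 54*s - 7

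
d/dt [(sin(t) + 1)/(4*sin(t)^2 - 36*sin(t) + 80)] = (-2*sin(t) + cos(t)^2 + 28)*cos(t)/(4*(sin(t)^2 - 9*sin(t) + 20)^2)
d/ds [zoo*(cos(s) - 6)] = zoo*sin(s)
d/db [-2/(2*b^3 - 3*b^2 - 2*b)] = 4*(3*b^2 - 3*b - 1)/(b^2*(-2*b^2 + 3*b + 2)^2)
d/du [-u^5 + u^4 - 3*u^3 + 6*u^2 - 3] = u*(-5*u^3 + 4*u^2 - 9*u + 12)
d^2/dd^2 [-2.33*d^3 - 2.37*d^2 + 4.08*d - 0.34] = -13.98*d - 4.74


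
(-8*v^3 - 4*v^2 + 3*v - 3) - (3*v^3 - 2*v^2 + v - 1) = -11*v^3 - 2*v^2 + 2*v - 2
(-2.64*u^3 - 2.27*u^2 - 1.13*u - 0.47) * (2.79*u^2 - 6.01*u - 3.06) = -7.3656*u^5 + 9.5331*u^4 + 18.5684*u^3 + 12.4262*u^2 + 6.2825*u + 1.4382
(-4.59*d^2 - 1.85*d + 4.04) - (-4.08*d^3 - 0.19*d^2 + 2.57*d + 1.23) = 4.08*d^3 - 4.4*d^2 - 4.42*d + 2.81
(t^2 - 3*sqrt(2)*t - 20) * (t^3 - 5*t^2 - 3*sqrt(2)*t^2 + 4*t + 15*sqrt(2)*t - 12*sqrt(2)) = t^5 - 6*sqrt(2)*t^4 - 5*t^4 + 2*t^3 + 30*sqrt(2)*t^3 + 10*t^2 + 36*sqrt(2)*t^2 - 300*sqrt(2)*t - 8*t + 240*sqrt(2)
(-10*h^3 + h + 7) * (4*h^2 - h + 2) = -40*h^5 + 10*h^4 - 16*h^3 + 27*h^2 - 5*h + 14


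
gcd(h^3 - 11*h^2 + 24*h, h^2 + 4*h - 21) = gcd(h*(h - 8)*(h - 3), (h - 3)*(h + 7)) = h - 3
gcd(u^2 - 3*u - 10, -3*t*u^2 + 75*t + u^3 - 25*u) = u - 5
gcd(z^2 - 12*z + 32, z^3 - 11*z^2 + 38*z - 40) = z - 4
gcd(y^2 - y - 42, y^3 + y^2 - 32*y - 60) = 1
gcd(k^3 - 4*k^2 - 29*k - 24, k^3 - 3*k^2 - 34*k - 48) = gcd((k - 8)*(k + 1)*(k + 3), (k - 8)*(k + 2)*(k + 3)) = k^2 - 5*k - 24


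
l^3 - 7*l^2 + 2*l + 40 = (l - 5)*(l - 4)*(l + 2)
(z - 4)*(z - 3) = z^2 - 7*z + 12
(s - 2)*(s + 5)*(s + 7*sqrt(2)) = s^3 + 3*s^2 + 7*sqrt(2)*s^2 - 10*s + 21*sqrt(2)*s - 70*sqrt(2)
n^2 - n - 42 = (n - 7)*(n + 6)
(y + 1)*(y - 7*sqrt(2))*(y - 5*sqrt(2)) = y^3 - 12*sqrt(2)*y^2 + y^2 - 12*sqrt(2)*y + 70*y + 70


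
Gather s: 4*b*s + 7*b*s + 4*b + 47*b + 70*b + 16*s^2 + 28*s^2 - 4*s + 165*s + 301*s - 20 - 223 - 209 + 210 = 121*b + 44*s^2 + s*(11*b + 462) - 242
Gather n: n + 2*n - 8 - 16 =3*n - 24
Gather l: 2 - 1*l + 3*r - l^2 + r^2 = -l^2 - l + r^2 + 3*r + 2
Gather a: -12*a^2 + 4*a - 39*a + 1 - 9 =-12*a^2 - 35*a - 8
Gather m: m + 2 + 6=m + 8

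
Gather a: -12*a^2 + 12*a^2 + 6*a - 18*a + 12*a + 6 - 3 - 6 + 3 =0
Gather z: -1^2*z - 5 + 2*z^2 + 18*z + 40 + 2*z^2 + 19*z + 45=4*z^2 + 36*z + 80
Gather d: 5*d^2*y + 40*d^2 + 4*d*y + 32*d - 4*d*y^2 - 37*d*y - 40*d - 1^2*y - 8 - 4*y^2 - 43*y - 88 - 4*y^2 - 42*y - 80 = d^2*(5*y + 40) + d*(-4*y^2 - 33*y - 8) - 8*y^2 - 86*y - 176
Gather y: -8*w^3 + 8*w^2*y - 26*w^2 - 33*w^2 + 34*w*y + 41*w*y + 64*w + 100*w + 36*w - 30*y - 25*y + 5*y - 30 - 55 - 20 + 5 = -8*w^3 - 59*w^2 + 200*w + y*(8*w^2 + 75*w - 50) - 100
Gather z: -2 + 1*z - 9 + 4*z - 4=5*z - 15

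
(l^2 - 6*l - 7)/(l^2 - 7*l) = (l + 1)/l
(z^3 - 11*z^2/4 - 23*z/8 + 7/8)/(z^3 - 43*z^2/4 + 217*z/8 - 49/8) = (z + 1)/(z - 7)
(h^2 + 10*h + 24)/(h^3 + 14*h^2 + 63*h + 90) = (h + 4)/(h^2 + 8*h + 15)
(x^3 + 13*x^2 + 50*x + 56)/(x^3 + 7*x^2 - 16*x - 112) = (x + 2)/(x - 4)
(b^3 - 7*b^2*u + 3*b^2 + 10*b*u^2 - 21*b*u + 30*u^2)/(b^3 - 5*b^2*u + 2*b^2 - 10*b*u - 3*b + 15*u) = (b - 2*u)/(b - 1)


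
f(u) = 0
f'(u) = 0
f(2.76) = 0.00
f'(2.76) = 0.00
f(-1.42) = 0.00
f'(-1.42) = 0.00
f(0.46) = 0.00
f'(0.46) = 0.00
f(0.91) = 0.00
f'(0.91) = 0.00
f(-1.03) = 0.00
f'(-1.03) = 0.00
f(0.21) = 0.00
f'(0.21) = 0.00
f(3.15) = 0.00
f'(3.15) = 0.00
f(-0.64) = 0.00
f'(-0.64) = 0.00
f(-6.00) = 0.00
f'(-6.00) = 0.00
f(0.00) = 0.00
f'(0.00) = 0.00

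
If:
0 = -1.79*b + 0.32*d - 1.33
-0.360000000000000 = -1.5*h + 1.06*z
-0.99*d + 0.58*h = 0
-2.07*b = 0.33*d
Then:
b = -0.35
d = 2.20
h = 3.75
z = 4.97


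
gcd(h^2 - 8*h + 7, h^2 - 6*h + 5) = h - 1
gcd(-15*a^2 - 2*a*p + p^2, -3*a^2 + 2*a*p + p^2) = 3*a + p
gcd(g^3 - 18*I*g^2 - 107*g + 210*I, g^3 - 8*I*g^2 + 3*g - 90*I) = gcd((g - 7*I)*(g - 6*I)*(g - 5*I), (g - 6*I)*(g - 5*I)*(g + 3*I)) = g^2 - 11*I*g - 30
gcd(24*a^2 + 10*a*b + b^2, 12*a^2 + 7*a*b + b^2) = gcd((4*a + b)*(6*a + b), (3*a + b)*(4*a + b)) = 4*a + b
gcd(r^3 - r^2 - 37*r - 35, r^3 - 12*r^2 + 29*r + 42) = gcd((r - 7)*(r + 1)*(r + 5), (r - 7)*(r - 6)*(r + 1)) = r^2 - 6*r - 7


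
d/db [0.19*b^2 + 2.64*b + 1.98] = 0.38*b + 2.64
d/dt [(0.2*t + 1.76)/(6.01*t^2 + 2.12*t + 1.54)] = (1.202*t^2 + 0.424*t - (0.2*t + 1.76)*(12.02*t + 2.12) + 0.308)/(6.01*t^2 + 2.12*t + 1.54)^2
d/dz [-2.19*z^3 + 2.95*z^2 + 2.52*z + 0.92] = -6.57*z^2 + 5.9*z + 2.52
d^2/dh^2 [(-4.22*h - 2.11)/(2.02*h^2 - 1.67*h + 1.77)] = (-(4.04*h - 1.67)*(4.22*h + 2.11)*(8.08*h - 3.34) + (51.1464*h - 5.5704)*(2.02*h^2 - 1.67*h + 1.77))/(2.02*h^2 - 1.67*h + 1.77)^3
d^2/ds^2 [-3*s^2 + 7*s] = -6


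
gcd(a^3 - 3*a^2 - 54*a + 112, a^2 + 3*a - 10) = a - 2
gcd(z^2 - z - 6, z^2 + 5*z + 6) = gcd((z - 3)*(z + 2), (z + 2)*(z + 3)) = z + 2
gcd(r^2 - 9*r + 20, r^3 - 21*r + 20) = r - 4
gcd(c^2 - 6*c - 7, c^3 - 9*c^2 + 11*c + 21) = c^2 - 6*c - 7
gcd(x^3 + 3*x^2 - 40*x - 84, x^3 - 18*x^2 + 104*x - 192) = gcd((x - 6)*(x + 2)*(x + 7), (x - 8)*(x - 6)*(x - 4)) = x - 6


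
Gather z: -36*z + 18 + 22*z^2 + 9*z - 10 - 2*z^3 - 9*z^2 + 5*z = -2*z^3 + 13*z^2 - 22*z + 8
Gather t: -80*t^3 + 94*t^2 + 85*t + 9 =-80*t^3 + 94*t^2 + 85*t + 9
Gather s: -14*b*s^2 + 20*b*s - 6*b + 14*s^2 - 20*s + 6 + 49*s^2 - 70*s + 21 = -6*b + s^2*(63 - 14*b) + s*(20*b - 90) + 27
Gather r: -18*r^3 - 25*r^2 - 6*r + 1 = -18*r^3 - 25*r^2 - 6*r + 1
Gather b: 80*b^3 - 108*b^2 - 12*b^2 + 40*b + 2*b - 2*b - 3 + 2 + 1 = 80*b^3 - 120*b^2 + 40*b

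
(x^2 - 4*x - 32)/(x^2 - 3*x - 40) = (x + 4)/(x + 5)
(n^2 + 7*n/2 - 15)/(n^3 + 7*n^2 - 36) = (n - 5/2)/(n^2 + n - 6)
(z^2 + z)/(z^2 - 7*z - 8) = z/(z - 8)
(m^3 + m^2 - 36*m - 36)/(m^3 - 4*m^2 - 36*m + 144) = (m + 1)/(m - 4)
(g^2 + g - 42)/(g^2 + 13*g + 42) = (g - 6)/(g + 6)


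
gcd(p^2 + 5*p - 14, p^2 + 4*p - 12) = p - 2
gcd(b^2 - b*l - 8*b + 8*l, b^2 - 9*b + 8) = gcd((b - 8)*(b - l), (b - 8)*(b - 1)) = b - 8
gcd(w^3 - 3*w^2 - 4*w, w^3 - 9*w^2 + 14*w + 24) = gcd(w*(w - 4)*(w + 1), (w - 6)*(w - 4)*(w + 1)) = w^2 - 3*w - 4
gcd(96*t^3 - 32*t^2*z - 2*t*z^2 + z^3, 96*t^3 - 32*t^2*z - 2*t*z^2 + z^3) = 96*t^3 - 32*t^2*z - 2*t*z^2 + z^3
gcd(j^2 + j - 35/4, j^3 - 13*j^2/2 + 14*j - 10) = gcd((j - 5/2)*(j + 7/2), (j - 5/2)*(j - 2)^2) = j - 5/2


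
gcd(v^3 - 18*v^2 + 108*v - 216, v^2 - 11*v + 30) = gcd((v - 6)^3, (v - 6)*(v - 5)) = v - 6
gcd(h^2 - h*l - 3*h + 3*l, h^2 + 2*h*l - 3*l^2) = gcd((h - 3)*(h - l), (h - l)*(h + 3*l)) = h - l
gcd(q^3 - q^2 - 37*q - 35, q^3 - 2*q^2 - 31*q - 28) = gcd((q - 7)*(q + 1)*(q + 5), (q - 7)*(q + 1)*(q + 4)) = q^2 - 6*q - 7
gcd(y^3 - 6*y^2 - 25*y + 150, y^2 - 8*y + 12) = y - 6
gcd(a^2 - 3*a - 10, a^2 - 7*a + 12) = 1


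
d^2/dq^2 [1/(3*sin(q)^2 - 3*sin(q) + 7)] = 3*(-12*sin(q)^4 + 9*sin(q)^3 + 43*sin(q)^2 - 25*sin(q) - 8)/(3*sin(q)^2 - 3*sin(q) + 7)^3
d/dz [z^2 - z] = 2*z - 1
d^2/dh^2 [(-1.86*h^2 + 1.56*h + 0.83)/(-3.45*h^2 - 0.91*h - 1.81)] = (2.8421709430404e-14*h^4 - 48.81474*h^3 - 128.96307*h^2 + 42.81381*h + 26.317268)/(41.063625*h^6 + 32.493825*h^5 + 73.20141*h^4 + 34.848541*h^3 + 38.404218*h^2 + 8.943753*h + 5.929741)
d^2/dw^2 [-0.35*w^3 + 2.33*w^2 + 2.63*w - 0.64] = 4.66 - 2.1*w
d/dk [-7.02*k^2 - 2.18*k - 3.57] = -14.04*k - 2.18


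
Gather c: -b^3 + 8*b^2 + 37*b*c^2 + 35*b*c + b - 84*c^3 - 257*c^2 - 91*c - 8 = -b^3 + 8*b^2 + b - 84*c^3 + c^2*(37*b - 257) + c*(35*b - 91) - 8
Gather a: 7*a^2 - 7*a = 7*a^2 - 7*a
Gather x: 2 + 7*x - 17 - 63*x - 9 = -56*x - 24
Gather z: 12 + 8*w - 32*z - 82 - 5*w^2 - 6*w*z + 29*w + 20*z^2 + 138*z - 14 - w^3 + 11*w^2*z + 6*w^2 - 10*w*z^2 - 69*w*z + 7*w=-w^3 + w^2 + 44*w + z^2*(20 - 10*w) + z*(11*w^2 - 75*w + 106) - 84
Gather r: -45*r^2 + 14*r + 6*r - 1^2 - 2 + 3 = -45*r^2 + 20*r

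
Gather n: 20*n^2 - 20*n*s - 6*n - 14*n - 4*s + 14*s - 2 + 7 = 20*n^2 + n*(-20*s - 20) + 10*s + 5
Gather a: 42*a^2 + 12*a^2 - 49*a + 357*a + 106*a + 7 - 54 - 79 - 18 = 54*a^2 + 414*a - 144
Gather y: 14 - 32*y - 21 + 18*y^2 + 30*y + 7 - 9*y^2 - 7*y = 9*y^2 - 9*y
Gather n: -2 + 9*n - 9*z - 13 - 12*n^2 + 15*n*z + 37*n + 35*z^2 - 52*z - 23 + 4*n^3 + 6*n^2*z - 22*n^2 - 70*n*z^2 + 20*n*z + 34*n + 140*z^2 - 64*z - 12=4*n^3 + n^2*(6*z - 34) + n*(-70*z^2 + 35*z + 80) + 175*z^2 - 125*z - 50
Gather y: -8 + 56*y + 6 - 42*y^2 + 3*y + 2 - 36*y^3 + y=-36*y^3 - 42*y^2 + 60*y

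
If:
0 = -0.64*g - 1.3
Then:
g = -2.03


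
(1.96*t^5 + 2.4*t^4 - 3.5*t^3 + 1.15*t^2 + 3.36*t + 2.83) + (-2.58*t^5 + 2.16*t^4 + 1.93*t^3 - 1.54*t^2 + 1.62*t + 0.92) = -0.62*t^5 + 4.56*t^4 - 1.57*t^3 - 0.39*t^2 + 4.98*t + 3.75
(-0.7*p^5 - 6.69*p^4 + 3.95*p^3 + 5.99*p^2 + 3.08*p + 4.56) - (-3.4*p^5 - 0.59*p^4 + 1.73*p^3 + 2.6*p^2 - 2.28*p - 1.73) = 2.7*p^5 - 6.1*p^4 + 2.22*p^3 + 3.39*p^2 + 5.36*p + 6.29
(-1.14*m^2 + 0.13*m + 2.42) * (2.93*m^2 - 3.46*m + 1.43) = -3.3402*m^4 + 4.3253*m^3 + 5.0106*m^2 - 8.1873*m + 3.4606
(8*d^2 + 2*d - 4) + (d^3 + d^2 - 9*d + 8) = d^3 + 9*d^2 - 7*d + 4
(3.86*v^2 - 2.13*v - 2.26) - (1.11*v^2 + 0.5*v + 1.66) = 2.75*v^2 - 2.63*v - 3.92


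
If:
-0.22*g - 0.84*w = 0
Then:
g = -3.81818181818182*w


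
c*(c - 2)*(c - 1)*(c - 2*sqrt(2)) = c^4 - 3*c^3 - 2*sqrt(2)*c^3 + 2*c^2 + 6*sqrt(2)*c^2 - 4*sqrt(2)*c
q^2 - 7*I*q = q*(q - 7*I)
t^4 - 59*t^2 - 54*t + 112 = (t - 8)*(t - 1)*(t + 2)*(t + 7)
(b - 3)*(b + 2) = b^2 - b - 6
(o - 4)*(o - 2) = o^2 - 6*o + 8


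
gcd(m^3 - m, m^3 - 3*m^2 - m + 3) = m^2 - 1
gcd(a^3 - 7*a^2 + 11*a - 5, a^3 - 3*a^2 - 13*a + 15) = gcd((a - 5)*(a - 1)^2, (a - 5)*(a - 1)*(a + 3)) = a^2 - 6*a + 5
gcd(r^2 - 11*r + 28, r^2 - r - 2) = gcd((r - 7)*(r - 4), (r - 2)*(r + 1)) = 1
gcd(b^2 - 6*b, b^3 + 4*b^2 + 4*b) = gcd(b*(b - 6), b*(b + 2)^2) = b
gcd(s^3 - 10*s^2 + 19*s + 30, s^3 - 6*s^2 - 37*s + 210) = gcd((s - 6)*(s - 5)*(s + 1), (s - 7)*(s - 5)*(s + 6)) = s - 5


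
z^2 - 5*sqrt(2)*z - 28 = (z - 7*sqrt(2))*(z + 2*sqrt(2))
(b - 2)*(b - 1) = b^2 - 3*b + 2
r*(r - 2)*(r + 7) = r^3 + 5*r^2 - 14*r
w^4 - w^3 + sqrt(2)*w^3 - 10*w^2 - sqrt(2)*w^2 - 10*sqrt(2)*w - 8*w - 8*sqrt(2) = (w - 4)*(w + 1)*(w + 2)*(w + sqrt(2))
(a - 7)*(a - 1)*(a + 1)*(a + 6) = a^4 - a^3 - 43*a^2 + a + 42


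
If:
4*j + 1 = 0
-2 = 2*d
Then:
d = -1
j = -1/4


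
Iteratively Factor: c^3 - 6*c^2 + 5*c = (c)*(c^2 - 6*c + 5) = c*(c - 1)*(c - 5)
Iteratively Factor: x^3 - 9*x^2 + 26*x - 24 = (x - 4)*(x^2 - 5*x + 6) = (x - 4)*(x - 3)*(x - 2)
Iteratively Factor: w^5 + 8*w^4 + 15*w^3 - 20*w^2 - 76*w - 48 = (w + 4)*(w^4 + 4*w^3 - w^2 - 16*w - 12) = (w - 2)*(w + 4)*(w^3 + 6*w^2 + 11*w + 6) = (w - 2)*(w + 1)*(w + 4)*(w^2 + 5*w + 6) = (w - 2)*(w + 1)*(w + 3)*(w + 4)*(w + 2)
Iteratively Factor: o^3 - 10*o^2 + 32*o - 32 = (o - 4)*(o^2 - 6*o + 8) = (o - 4)*(o - 2)*(o - 4)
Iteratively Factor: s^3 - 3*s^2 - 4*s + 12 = (s + 2)*(s^2 - 5*s + 6) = (s - 2)*(s + 2)*(s - 3)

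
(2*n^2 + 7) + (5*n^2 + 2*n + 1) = 7*n^2 + 2*n + 8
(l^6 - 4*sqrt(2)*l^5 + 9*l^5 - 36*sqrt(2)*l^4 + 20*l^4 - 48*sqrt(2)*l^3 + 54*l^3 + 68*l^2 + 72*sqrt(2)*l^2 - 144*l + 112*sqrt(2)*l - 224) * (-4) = -4*l^6 - 36*l^5 + 16*sqrt(2)*l^5 - 80*l^4 + 144*sqrt(2)*l^4 - 216*l^3 + 192*sqrt(2)*l^3 - 288*sqrt(2)*l^2 - 272*l^2 - 448*sqrt(2)*l + 576*l + 896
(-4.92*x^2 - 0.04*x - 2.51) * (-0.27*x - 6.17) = 1.3284*x^3 + 30.3672*x^2 + 0.9245*x + 15.4867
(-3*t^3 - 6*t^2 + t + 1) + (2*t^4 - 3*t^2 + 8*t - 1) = 2*t^4 - 3*t^3 - 9*t^2 + 9*t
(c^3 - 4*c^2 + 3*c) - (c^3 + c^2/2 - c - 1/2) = -9*c^2/2 + 4*c + 1/2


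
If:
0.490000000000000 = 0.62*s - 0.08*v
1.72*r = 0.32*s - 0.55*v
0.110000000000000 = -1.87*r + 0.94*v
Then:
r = 0.07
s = 0.82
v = 0.26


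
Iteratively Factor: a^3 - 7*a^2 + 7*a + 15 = (a + 1)*(a^2 - 8*a + 15) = (a - 3)*(a + 1)*(a - 5)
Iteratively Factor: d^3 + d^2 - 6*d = (d - 2)*(d^2 + 3*d) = (d - 2)*(d + 3)*(d)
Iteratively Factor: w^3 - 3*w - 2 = (w + 1)*(w^2 - w - 2) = (w - 2)*(w + 1)*(w + 1)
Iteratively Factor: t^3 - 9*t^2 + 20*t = (t)*(t^2 - 9*t + 20) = t*(t - 4)*(t - 5)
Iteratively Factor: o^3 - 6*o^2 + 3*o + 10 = (o + 1)*(o^2 - 7*o + 10) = (o - 2)*(o + 1)*(o - 5)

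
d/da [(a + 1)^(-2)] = -2/(a + 1)^3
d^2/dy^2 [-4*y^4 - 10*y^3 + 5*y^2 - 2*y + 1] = -48*y^2 - 60*y + 10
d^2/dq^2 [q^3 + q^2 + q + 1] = 6*q + 2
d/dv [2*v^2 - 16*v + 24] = 4*v - 16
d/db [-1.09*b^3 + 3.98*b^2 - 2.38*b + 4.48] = -3.27*b^2 + 7.96*b - 2.38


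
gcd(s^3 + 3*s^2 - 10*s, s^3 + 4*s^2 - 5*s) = s^2 + 5*s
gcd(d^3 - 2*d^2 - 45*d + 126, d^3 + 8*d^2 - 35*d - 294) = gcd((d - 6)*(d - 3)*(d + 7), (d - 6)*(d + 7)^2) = d^2 + d - 42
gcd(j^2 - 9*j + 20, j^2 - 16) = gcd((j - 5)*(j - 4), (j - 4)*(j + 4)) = j - 4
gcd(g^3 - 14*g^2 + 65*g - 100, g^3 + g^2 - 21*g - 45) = g - 5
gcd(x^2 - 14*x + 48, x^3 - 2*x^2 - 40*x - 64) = x - 8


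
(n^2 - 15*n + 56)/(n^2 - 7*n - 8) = (n - 7)/(n + 1)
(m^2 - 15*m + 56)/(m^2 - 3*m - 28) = (m - 8)/(m + 4)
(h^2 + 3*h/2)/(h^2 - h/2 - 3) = h/(h - 2)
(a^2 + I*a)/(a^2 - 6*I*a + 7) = a/(a - 7*I)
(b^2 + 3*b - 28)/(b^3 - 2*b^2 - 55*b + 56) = (b - 4)/(b^2 - 9*b + 8)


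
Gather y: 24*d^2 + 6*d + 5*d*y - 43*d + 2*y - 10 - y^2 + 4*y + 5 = 24*d^2 - 37*d - y^2 + y*(5*d + 6) - 5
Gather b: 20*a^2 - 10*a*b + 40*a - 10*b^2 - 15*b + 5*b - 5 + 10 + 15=20*a^2 + 40*a - 10*b^2 + b*(-10*a - 10) + 20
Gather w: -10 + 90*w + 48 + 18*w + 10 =108*w + 48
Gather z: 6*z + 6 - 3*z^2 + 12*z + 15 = -3*z^2 + 18*z + 21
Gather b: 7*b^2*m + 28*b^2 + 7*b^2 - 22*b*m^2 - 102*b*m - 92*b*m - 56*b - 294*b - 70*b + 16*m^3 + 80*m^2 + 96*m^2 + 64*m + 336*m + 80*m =b^2*(7*m + 35) + b*(-22*m^2 - 194*m - 420) + 16*m^3 + 176*m^2 + 480*m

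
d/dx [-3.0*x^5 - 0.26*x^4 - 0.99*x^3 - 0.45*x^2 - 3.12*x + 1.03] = -15.0*x^4 - 1.04*x^3 - 2.97*x^2 - 0.9*x - 3.12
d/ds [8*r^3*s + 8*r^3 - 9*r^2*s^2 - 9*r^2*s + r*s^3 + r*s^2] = r*(8*r^2 - 18*r*s - 9*r + 3*s^2 + 2*s)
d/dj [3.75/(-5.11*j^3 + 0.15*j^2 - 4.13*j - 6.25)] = (57.4875*j^2 - 1.125*j + 15.4875)/(5.11*j^3 - 0.15*j^2 + 4.13*j + 6.25)^2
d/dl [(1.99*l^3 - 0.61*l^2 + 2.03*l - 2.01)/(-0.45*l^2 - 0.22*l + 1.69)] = (-0.8955*l^4 - 0.8756*l^3 + 11.137*l^2 - 3.8708*l + 2.9885)/(0.2025*l^4 + 0.198*l^3 - 1.4726*l^2 - 0.7436*l + 2.8561)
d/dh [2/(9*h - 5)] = -18/(9*h - 5)^2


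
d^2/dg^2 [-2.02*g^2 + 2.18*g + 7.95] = -4.04000000000000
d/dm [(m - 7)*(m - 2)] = 2*m - 9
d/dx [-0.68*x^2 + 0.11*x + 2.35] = 0.11 - 1.36*x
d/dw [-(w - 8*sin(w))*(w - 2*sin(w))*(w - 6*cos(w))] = -(w - 8*sin(w))*(w - 2*sin(w))*(6*sin(w) + 1) + (w - 8*sin(w))*(w - 6*cos(w))*(2*cos(w) - 1) + (w - 2*sin(w))*(w - 6*cos(w))*(8*cos(w) - 1)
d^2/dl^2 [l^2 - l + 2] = 2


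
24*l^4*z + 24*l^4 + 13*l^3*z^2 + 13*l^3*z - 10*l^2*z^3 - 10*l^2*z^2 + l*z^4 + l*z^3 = (-8*l + z)*(-3*l + z)*(l + z)*(l*z + l)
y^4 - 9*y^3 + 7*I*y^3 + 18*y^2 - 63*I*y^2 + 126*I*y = y*(y - 6)*(y - 3)*(y + 7*I)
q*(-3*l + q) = -3*l*q + q^2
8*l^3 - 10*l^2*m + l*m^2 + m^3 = (-2*l + m)*(-l + m)*(4*l + m)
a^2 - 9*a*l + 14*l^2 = (a - 7*l)*(a - 2*l)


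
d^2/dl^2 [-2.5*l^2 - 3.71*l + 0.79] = -5.00000000000000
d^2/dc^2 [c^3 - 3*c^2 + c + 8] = 6*c - 6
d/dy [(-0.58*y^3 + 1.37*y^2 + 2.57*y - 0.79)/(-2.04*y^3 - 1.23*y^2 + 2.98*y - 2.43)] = (-4.44089209850063e-16*y^5 + 3.5082*y^4 + 7.0288*y^3 + 6.6371*y^2 - 8.6016*y - 3.8909)/(4.1616*y^6 + 5.0184*y^5 - 10.6455*y^4 + 2.5836*y^3 + 14.8582*y^2 - 14.4828*y + 5.9049)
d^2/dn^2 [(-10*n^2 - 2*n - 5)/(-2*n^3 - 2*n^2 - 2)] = (10*n^6 + 6*n^5 + 36*n^4 - 28*n^3 - 27*n^2 - 21*n + 5)/(n^9 + 3*n^8 + 3*n^7 + 4*n^6 + 6*n^5 + 3*n^4 + 3*n^3 + 3*n^2 + 1)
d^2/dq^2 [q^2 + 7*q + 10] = 2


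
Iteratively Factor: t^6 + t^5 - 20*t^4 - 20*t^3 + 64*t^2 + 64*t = (t - 4)*(t^5 + 5*t^4 - 20*t^2 - 16*t) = (t - 4)*(t + 4)*(t^4 + t^3 - 4*t^2 - 4*t) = (t - 4)*(t - 2)*(t + 4)*(t^3 + 3*t^2 + 2*t) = (t - 4)*(t - 2)*(t + 2)*(t + 4)*(t^2 + t) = (t - 4)*(t - 2)*(t + 1)*(t + 2)*(t + 4)*(t)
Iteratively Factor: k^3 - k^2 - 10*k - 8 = (k - 4)*(k^2 + 3*k + 2) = (k - 4)*(k + 2)*(k + 1)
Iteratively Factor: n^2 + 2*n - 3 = (n + 3)*(n - 1)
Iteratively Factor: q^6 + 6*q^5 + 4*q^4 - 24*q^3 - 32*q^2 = (q + 2)*(q^5 + 4*q^4 - 4*q^3 - 16*q^2) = (q + 2)*(q + 4)*(q^4 - 4*q^2) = (q - 2)*(q + 2)*(q + 4)*(q^3 + 2*q^2) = q*(q - 2)*(q + 2)*(q + 4)*(q^2 + 2*q) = q*(q - 2)*(q + 2)^2*(q + 4)*(q)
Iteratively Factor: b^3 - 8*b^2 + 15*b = (b - 3)*(b^2 - 5*b) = b*(b - 3)*(b - 5)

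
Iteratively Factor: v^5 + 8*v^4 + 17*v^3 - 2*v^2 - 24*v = (v + 2)*(v^4 + 6*v^3 + 5*v^2 - 12*v) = (v + 2)*(v + 4)*(v^3 + 2*v^2 - 3*v) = (v + 2)*(v + 3)*(v + 4)*(v^2 - v) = v*(v + 2)*(v + 3)*(v + 4)*(v - 1)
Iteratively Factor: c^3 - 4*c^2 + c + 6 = (c - 3)*(c^2 - c - 2) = (c - 3)*(c + 1)*(c - 2)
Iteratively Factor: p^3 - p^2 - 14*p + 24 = (p + 4)*(p^2 - 5*p + 6) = (p - 3)*(p + 4)*(p - 2)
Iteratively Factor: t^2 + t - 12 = (t + 4)*(t - 3)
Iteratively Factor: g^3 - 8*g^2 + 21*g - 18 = (g - 3)*(g^2 - 5*g + 6) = (g - 3)*(g - 2)*(g - 3)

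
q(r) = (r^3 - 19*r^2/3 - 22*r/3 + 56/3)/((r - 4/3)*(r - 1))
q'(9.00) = 1.28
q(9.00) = 2.75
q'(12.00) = 1.15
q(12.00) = 6.36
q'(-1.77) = 3.35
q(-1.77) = 0.73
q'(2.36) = 10.73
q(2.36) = -14.88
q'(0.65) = 147.94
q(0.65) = 48.08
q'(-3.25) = 2.00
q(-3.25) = -3.01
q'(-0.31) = 11.49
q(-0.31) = 9.43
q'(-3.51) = 1.88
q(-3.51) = -3.52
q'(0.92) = 2813.50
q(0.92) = 221.92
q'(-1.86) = 3.20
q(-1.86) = 0.43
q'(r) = (3*r^2 - 38*r/3 - 22/3)/((r - 4/3)*(r - 1)) - (r^3 - 19*r^2/3 - 22*r/3 + 56/3)/((r - 4/3)*(r - 1)^2) - (r^3 - 19*r^2/3 - 22*r/3 + 56/3)/((r - 4/3)^2*(r - 1))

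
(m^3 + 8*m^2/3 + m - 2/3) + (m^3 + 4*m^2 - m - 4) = 2*m^3 + 20*m^2/3 - 14/3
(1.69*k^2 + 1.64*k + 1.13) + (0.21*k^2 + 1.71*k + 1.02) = 1.9*k^2 + 3.35*k + 2.15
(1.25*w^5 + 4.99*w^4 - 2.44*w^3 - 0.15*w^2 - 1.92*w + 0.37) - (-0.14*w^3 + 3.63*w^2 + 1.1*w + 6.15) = 1.25*w^5 + 4.99*w^4 - 2.3*w^3 - 3.78*w^2 - 3.02*w - 5.78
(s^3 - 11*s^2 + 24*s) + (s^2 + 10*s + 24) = s^3 - 10*s^2 + 34*s + 24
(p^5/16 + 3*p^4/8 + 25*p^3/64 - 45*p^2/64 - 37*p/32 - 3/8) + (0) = p^5/16 + 3*p^4/8 + 25*p^3/64 - 45*p^2/64 - 37*p/32 - 3/8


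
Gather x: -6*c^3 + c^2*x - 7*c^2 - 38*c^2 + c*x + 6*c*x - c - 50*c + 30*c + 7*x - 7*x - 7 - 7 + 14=-6*c^3 - 45*c^2 - 21*c + x*(c^2 + 7*c)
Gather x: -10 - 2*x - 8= -2*x - 18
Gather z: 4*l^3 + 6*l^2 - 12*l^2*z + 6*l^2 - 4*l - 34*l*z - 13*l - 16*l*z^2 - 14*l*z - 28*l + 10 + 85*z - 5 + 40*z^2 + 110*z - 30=4*l^3 + 12*l^2 - 45*l + z^2*(40 - 16*l) + z*(-12*l^2 - 48*l + 195) - 25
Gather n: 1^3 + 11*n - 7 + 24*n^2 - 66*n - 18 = 24*n^2 - 55*n - 24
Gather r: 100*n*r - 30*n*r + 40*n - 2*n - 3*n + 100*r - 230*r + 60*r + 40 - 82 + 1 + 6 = 35*n + r*(70*n - 70) - 35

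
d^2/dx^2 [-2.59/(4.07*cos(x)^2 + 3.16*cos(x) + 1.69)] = (171.612364*(1 - cos(x)^2)^2 + 99.931524*cos(x)^3 + 40.409698*cos(x)^2 - 213.694684*cos(x) - 187.708178)/(4.07*cos(x)^2 + 3.16*cos(x) + 1.69)^3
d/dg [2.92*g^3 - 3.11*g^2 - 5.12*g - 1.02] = 8.76*g^2 - 6.22*g - 5.12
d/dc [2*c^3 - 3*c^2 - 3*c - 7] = 6*c^2 - 6*c - 3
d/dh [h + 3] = 1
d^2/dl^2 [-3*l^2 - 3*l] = -6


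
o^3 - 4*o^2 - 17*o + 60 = (o - 5)*(o - 3)*(o + 4)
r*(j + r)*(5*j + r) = 5*j^2*r + 6*j*r^2 + r^3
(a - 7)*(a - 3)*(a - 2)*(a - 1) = a^4 - 13*a^3 + 53*a^2 - 83*a + 42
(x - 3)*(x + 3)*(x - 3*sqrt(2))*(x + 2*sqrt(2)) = x^4 - sqrt(2)*x^3 - 21*x^2 + 9*sqrt(2)*x + 108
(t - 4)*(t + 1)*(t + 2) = t^3 - t^2 - 10*t - 8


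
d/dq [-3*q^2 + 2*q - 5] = 2 - 6*q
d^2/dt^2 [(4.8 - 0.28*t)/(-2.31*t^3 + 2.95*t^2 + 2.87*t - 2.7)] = (8.964648*t^5 - 318.80772*t^4 + 531.939632*t^3 - 80.65296*t^2 - 50.8284*t - 151.1988)/(12.326391*t^9 - 47.224485*t^8 + 14.364504*t^7 + 134.895725*t^6 - 128.241708*t^5 - 109.807455*t^4 + 164.037097*t^3 + 2.20238999999999*t^2 - 62.7669*t + 19.683)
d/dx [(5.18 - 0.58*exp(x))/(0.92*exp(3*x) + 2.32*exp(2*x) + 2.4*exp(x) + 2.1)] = (1.0672*exp(3*x) - 12.9512*exp(2*x) - 24.0352*exp(x) - 13.65)*exp(x)/(0.8464*exp(6*x) + 4.2688*exp(5*x) + 9.7984*exp(4*x) + 15.0*exp(3*x) + 15.504*exp(2*x) + 10.08*exp(x) + 4.41)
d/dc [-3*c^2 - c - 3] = -6*c - 1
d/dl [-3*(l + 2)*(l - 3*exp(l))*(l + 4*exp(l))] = -3*l^2*exp(l) - 9*l^2 + 72*l*exp(2*l) - 12*l*exp(l) - 12*l + 180*exp(2*l) - 6*exp(l)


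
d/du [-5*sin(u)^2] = -5*sin(2*u)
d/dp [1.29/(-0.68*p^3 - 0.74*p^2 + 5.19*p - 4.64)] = (2.6316*p^2 + 1.9092*p - 6.6951)/(0.68*p^3 + 0.74*p^2 - 5.19*p + 4.64)^2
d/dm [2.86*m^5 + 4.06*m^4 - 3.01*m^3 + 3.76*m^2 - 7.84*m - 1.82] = 14.3*m^4 + 16.24*m^3 - 9.03*m^2 + 7.52*m - 7.84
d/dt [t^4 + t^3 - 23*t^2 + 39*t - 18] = 4*t^3 + 3*t^2 - 46*t + 39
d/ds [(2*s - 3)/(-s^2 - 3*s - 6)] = (2*s^2 - 6*s - 21)/(s^4 + 6*s^3 + 21*s^2 + 36*s + 36)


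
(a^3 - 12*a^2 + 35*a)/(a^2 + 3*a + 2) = a*(a^2 - 12*a + 35)/(a^2 + 3*a + 2)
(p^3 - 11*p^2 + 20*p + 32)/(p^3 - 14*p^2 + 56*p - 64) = (p + 1)/(p - 2)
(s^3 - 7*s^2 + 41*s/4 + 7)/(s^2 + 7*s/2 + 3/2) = (s^2 - 15*s/2 + 14)/(s + 3)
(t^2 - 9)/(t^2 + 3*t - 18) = (t + 3)/(t + 6)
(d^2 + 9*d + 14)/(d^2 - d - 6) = (d + 7)/(d - 3)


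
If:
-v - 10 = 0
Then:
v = -10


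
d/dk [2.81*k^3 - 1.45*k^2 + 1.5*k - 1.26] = 8.43*k^2 - 2.9*k + 1.5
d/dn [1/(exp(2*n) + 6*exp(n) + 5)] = 2*(-exp(n) - 3)*exp(n)/(exp(2*n) + 6*exp(n) + 5)^2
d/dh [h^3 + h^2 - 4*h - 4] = 3*h^2 + 2*h - 4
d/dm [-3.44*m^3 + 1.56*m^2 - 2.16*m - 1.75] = -10.32*m^2 + 3.12*m - 2.16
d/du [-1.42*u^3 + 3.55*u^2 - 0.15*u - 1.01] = -4.26*u^2 + 7.1*u - 0.15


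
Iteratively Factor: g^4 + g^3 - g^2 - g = (g + 1)*(g^3 - g) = g*(g + 1)*(g^2 - 1) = g*(g - 1)*(g + 1)*(g + 1)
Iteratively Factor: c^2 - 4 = (c + 2)*(c - 2)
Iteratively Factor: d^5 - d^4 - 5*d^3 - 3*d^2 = (d + 1)*(d^4 - 2*d^3 - 3*d^2) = (d + 1)^2*(d^3 - 3*d^2) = (d - 3)*(d + 1)^2*(d^2) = d*(d - 3)*(d + 1)^2*(d)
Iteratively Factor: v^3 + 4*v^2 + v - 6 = (v - 1)*(v^2 + 5*v + 6) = (v - 1)*(v + 3)*(v + 2)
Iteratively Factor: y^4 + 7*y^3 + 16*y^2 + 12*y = (y + 3)*(y^3 + 4*y^2 + 4*y) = y*(y + 3)*(y^2 + 4*y + 4) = y*(y + 2)*(y + 3)*(y + 2)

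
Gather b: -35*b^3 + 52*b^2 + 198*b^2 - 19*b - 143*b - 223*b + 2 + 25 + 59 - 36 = -35*b^3 + 250*b^2 - 385*b + 50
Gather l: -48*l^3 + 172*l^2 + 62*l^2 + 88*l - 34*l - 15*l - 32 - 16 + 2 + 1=-48*l^3 + 234*l^2 + 39*l - 45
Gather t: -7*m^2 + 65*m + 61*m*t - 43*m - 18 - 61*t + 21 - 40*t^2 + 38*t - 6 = -7*m^2 + 22*m - 40*t^2 + t*(61*m - 23) - 3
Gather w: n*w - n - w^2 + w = -n - w^2 + w*(n + 1)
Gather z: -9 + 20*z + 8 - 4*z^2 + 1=-4*z^2 + 20*z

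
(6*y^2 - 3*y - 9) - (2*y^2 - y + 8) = 4*y^2 - 2*y - 17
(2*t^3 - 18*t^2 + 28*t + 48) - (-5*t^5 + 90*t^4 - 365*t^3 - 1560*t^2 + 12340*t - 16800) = 5*t^5 - 90*t^4 + 367*t^3 + 1542*t^2 - 12312*t + 16848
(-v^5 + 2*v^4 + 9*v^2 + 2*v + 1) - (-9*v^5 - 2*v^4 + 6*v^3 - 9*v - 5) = 8*v^5 + 4*v^4 - 6*v^3 + 9*v^2 + 11*v + 6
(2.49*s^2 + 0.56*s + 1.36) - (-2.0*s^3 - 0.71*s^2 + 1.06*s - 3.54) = 2.0*s^3 + 3.2*s^2 - 0.5*s + 4.9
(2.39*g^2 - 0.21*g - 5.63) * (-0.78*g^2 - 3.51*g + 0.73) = -1.8642*g^4 - 8.2251*g^3 + 6.8732*g^2 + 19.608*g - 4.1099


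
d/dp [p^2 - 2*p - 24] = 2*p - 2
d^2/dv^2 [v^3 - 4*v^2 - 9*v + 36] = 6*v - 8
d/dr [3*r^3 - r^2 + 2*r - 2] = 9*r^2 - 2*r + 2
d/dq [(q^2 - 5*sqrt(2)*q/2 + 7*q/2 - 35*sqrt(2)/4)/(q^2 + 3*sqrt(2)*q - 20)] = (-7*q^2 + 11*sqrt(2)*q^2 - 80*q + 35*sqrt(2)*q - 35 + 100*sqrt(2))/(2*(q^4 + 6*sqrt(2)*q^3 - 22*q^2 - 120*sqrt(2)*q + 400))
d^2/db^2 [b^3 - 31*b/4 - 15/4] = 6*b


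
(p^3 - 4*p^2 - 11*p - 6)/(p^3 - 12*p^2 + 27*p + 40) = (p^2 - 5*p - 6)/(p^2 - 13*p + 40)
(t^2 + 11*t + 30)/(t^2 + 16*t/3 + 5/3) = 3*(t + 6)/(3*t + 1)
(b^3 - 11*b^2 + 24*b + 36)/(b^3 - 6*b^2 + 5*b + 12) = (b^2 - 12*b + 36)/(b^2 - 7*b + 12)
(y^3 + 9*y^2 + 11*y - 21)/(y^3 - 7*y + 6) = (y + 7)/(y - 2)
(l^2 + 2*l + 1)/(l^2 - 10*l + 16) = (l^2 + 2*l + 1)/(l^2 - 10*l + 16)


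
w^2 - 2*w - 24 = (w - 6)*(w + 4)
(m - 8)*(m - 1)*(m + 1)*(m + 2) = m^4 - 6*m^3 - 17*m^2 + 6*m + 16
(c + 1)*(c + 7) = c^2 + 8*c + 7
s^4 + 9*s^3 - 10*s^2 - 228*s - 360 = (s - 5)*(s + 2)*(s + 6)^2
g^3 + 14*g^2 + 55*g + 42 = (g + 1)*(g + 6)*(g + 7)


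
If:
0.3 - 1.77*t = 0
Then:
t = 0.17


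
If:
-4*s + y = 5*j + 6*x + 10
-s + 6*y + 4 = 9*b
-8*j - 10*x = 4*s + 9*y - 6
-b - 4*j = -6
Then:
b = 64*y/289 + 406/289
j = 332/289 - 16*y/289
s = 1158*y/289 - 2498/289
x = 907/289 - 1421*y/578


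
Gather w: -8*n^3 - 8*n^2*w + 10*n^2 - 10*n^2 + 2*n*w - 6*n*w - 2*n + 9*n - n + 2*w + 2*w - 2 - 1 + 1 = -8*n^3 + 6*n + w*(-8*n^2 - 4*n + 4) - 2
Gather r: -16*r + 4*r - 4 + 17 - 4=9 - 12*r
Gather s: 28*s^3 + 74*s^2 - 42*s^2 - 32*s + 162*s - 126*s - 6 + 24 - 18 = 28*s^3 + 32*s^2 + 4*s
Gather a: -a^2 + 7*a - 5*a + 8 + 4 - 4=-a^2 + 2*a + 8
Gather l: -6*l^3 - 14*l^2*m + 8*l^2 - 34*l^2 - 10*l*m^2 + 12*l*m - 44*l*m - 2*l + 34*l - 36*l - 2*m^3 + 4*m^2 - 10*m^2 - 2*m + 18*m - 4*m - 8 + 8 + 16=-6*l^3 + l^2*(-14*m - 26) + l*(-10*m^2 - 32*m - 4) - 2*m^3 - 6*m^2 + 12*m + 16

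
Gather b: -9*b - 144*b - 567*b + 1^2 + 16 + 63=80 - 720*b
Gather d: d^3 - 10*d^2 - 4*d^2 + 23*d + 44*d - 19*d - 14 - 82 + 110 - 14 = d^3 - 14*d^2 + 48*d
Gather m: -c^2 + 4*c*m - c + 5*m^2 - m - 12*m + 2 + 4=-c^2 - c + 5*m^2 + m*(4*c - 13) + 6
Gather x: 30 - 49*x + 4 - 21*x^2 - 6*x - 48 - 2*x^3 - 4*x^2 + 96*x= -2*x^3 - 25*x^2 + 41*x - 14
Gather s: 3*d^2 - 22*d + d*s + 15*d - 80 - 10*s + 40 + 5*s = 3*d^2 - 7*d + s*(d - 5) - 40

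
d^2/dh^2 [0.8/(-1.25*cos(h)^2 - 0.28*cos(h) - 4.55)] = (5.0*(1 - cos(h)^2)^2 + 0.84*cos(h)^3 - 15.63728*cos(h)^2 - 2.6992*cos(h) + 3.97456)/(1.25*cos(h)^2 + 0.28*cos(h) + 4.55)^3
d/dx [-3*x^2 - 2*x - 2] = -6*x - 2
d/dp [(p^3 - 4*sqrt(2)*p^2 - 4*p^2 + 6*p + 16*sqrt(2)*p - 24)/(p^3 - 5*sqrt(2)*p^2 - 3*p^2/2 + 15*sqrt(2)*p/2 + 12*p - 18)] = 2*(-2*sqrt(2)*p^4 + 5*p^4 - 34*sqrt(2)*p^3 + 24*p^3 - 48*sqrt(2)*p^2 + 158*p^2 - 192*sqrt(2)*p + 144*p - 216*sqrt(2) + 360)/(4*p^6 - 40*sqrt(2)*p^5 - 12*p^5 + 120*sqrt(2)*p^4 + 305*p^4 - 888*p^3 - 570*sqrt(2)*p^3 + 1242*p^2 + 1440*sqrt(2)*p^2 - 1728*p - 1080*sqrt(2)*p + 1296)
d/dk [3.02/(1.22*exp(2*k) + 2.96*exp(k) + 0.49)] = (-7.3688*exp(k) - 8.9392)*exp(k)/(1.22*exp(2*k) + 2.96*exp(k) + 0.49)^2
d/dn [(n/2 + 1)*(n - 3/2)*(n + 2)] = (n/2 + 1)*(3*n - 1)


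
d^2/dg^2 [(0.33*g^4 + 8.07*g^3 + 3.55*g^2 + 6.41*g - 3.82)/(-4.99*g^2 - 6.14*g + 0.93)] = (-16.434066*g^6 - 60.664428*g^5 - 65.4566220000006*g^4 - 754.907808*g^3 + 744.926262*g^2 + 481.876932*g + 244.134338)/(124.251499*g^6 + 458.659842*g^5 + 494.891733*g^4 + 60.5121559999999*g^3 - 92.234331*g^2 + 15.931458*g - 0.804357)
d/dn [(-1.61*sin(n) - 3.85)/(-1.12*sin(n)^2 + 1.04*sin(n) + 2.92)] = (-8.624*sin(n) + 0.9016*cos(2*n) - 1.5988)*cos(n)/(-1.12*sin(n)^2 + 1.04*sin(n) + 2.92)^2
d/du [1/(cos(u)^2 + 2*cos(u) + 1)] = 2*sin(u)/(cos(u) + 1)^3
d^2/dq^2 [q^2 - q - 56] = 2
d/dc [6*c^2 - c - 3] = 12*c - 1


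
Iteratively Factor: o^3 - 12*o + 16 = (o + 4)*(o^2 - 4*o + 4) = (o - 2)*(o + 4)*(o - 2)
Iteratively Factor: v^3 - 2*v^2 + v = (v)*(v^2 - 2*v + 1) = v*(v - 1)*(v - 1)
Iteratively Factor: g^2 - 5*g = (g - 5)*(g)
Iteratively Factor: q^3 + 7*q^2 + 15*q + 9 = (q + 3)*(q^2 + 4*q + 3) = (q + 1)*(q + 3)*(q + 3)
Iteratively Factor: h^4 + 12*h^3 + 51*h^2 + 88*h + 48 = (h + 4)*(h^3 + 8*h^2 + 19*h + 12) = (h + 3)*(h + 4)*(h^2 + 5*h + 4) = (h + 3)*(h + 4)^2*(h + 1)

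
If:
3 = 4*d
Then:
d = 3/4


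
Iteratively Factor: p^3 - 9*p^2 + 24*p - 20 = (p - 2)*(p^2 - 7*p + 10) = (p - 2)^2*(p - 5)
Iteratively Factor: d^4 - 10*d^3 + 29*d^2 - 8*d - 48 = (d + 1)*(d^3 - 11*d^2 + 40*d - 48) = (d - 4)*(d + 1)*(d^2 - 7*d + 12) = (d - 4)^2*(d + 1)*(d - 3)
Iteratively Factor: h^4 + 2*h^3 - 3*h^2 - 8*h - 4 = (h + 1)*(h^3 + h^2 - 4*h - 4) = (h + 1)*(h + 2)*(h^2 - h - 2) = (h + 1)^2*(h + 2)*(h - 2)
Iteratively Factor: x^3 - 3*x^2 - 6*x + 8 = (x + 2)*(x^2 - 5*x + 4) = (x - 4)*(x + 2)*(x - 1)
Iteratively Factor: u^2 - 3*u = (u - 3)*(u)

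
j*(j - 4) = j^2 - 4*j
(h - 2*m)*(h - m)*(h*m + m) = h^3*m - 3*h^2*m^2 + h^2*m + 2*h*m^3 - 3*h*m^2 + 2*m^3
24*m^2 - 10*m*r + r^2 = (-6*m + r)*(-4*m + r)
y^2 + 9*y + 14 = (y + 2)*(y + 7)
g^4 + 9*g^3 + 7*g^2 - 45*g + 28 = (g - 1)^2*(g + 4)*(g + 7)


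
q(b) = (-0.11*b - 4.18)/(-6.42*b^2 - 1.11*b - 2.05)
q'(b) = (-0.11*b - 4.18)*(12.84*b + 1.11)/(-6.42*b^2 - 1.11*b - 2.05)^2 - 0.11/(-6.42*b^2 - 1.11*b - 2.05) = (0.7062*b^2 + 0.1221*b - (0.11*b + 4.18)*(12.84*b + 1.11) + 0.2255)/(6.42*b^2 + 1.11*b + 2.05)^2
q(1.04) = 0.42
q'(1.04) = -0.59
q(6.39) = 0.02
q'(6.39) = -0.01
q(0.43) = 1.14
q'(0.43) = -2.00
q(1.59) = 0.22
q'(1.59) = -0.23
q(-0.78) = 0.80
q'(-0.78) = 1.43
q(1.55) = 0.23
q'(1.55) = -0.24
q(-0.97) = 0.58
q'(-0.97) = 0.96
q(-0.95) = 0.60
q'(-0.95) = 1.00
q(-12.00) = 0.00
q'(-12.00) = 0.00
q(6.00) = 0.02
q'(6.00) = -0.01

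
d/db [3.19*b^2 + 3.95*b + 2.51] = 6.38*b + 3.95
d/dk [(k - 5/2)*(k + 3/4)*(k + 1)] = 3*k^2 - 3*k/2 - 29/8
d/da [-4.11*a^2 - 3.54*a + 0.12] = -8.22*a - 3.54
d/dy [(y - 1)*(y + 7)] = 2*y + 6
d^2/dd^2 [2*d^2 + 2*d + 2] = 4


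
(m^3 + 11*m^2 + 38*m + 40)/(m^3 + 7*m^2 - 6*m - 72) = (m^2 + 7*m + 10)/(m^2 + 3*m - 18)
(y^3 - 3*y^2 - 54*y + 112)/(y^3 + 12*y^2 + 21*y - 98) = (y - 8)/(y + 7)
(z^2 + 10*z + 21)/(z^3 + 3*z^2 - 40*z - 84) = (z + 3)/(z^2 - 4*z - 12)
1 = 1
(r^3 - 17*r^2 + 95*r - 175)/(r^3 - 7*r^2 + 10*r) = (r^2 - 12*r + 35)/(r*(r - 2))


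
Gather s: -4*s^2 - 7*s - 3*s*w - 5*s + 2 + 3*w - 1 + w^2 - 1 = -4*s^2 + s*(-3*w - 12) + w^2 + 3*w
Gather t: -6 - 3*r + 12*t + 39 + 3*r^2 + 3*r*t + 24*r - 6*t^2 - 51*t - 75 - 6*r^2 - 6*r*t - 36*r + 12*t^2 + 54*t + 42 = -3*r^2 - 15*r + 6*t^2 + t*(15 - 3*r)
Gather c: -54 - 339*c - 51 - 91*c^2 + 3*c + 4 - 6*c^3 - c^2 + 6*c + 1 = -6*c^3 - 92*c^2 - 330*c - 100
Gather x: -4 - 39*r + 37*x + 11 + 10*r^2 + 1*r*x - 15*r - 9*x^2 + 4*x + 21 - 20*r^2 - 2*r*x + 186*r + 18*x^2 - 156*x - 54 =-10*r^2 + 132*r + 9*x^2 + x*(-r - 115) - 26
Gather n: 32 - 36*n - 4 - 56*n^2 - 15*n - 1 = -56*n^2 - 51*n + 27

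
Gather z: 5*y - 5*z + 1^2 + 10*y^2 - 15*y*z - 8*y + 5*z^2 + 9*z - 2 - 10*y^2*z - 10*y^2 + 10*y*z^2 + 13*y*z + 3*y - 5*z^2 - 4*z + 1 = 10*y*z^2 + z*(-10*y^2 - 2*y)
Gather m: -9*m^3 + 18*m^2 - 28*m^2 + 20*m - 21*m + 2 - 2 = -9*m^3 - 10*m^2 - m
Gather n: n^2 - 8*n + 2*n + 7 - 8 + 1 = n^2 - 6*n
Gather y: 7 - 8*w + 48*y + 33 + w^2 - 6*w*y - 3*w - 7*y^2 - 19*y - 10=w^2 - 11*w - 7*y^2 + y*(29 - 6*w) + 30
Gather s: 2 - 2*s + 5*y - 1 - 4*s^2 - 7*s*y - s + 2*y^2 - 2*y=-4*s^2 + s*(-7*y - 3) + 2*y^2 + 3*y + 1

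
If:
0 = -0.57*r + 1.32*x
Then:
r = 2.31578947368421*x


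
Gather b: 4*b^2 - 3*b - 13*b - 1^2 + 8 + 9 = 4*b^2 - 16*b + 16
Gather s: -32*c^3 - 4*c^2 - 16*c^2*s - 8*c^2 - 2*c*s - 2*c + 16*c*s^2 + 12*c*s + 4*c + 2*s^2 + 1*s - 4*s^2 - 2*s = -32*c^3 - 12*c^2 + 2*c + s^2*(16*c - 2) + s*(-16*c^2 + 10*c - 1)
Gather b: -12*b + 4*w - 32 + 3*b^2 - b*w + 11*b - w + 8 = 3*b^2 + b*(-w - 1) + 3*w - 24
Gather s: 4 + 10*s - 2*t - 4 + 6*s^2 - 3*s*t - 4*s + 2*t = 6*s^2 + s*(6 - 3*t)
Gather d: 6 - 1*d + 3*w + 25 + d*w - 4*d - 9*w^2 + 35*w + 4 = d*(w - 5) - 9*w^2 + 38*w + 35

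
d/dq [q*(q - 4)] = 2*q - 4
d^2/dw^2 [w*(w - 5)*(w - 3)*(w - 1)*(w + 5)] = 20*w^3 - 48*w^2 - 132*w + 200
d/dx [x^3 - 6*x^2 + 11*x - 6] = 3*x^2 - 12*x + 11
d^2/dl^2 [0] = 0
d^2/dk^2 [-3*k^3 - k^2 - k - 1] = -18*k - 2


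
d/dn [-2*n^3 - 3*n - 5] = -6*n^2 - 3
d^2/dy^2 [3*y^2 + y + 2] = 6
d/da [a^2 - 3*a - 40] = 2*a - 3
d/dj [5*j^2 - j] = 10*j - 1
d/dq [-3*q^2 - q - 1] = -6*q - 1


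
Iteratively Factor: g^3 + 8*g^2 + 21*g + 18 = (g + 3)*(g^2 + 5*g + 6) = (g + 2)*(g + 3)*(g + 3)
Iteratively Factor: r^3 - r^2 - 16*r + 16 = (r - 4)*(r^2 + 3*r - 4) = (r - 4)*(r - 1)*(r + 4)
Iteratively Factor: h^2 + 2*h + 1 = (h + 1)*(h + 1)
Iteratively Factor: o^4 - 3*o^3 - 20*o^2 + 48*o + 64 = (o - 4)*(o^3 + o^2 - 16*o - 16) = (o - 4)^2*(o^2 + 5*o + 4) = (o - 4)^2*(o + 1)*(o + 4)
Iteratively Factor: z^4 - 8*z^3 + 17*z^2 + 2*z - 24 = (z - 4)*(z^3 - 4*z^2 + z + 6) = (z - 4)*(z - 3)*(z^2 - z - 2) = (z - 4)*(z - 3)*(z - 2)*(z + 1)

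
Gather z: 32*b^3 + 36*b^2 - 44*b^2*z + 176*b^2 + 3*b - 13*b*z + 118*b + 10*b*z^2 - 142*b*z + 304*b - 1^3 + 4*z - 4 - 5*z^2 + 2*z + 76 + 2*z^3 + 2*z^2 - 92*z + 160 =32*b^3 + 212*b^2 + 425*b + 2*z^3 + z^2*(10*b - 3) + z*(-44*b^2 - 155*b - 86) + 231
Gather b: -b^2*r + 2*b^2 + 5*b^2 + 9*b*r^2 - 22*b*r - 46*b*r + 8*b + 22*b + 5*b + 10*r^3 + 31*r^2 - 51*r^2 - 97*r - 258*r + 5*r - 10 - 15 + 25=b^2*(7 - r) + b*(9*r^2 - 68*r + 35) + 10*r^3 - 20*r^2 - 350*r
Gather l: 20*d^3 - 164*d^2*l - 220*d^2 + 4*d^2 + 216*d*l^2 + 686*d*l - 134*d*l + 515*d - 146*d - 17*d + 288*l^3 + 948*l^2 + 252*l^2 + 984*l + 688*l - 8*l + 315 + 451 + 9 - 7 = 20*d^3 - 216*d^2 + 352*d + 288*l^3 + l^2*(216*d + 1200) + l*(-164*d^2 + 552*d + 1664) + 768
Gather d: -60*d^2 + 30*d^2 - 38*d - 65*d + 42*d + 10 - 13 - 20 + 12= -30*d^2 - 61*d - 11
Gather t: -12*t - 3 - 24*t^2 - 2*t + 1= -24*t^2 - 14*t - 2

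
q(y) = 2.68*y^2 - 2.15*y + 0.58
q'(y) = 5.36*y - 2.15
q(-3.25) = 35.88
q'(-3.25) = -19.57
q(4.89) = 54.15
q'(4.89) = 24.06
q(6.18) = 89.65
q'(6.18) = 30.97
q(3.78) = 30.75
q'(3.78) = 18.11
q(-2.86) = 28.65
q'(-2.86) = -17.48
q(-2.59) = 24.13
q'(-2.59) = -16.03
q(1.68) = 4.53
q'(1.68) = 6.85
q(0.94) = 0.93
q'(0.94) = 2.89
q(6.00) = 84.16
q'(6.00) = 30.01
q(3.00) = 18.25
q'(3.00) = 13.93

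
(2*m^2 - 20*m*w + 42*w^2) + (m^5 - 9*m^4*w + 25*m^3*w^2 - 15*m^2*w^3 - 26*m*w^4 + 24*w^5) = m^5 - 9*m^4*w + 25*m^3*w^2 - 15*m^2*w^3 + 2*m^2 - 26*m*w^4 - 20*m*w + 24*w^5 + 42*w^2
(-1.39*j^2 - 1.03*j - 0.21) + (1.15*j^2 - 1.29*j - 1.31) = -0.24*j^2 - 2.32*j - 1.52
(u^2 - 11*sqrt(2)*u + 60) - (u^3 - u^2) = -u^3 + 2*u^2 - 11*sqrt(2)*u + 60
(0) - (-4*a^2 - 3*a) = 4*a^2 + 3*a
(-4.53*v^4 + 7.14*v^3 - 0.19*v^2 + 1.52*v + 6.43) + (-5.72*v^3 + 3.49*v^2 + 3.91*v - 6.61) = -4.53*v^4 + 1.42*v^3 + 3.3*v^2 + 5.43*v - 0.180000000000001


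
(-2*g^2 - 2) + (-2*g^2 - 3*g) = -4*g^2 - 3*g - 2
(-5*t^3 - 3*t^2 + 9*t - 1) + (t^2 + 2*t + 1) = -5*t^3 - 2*t^2 + 11*t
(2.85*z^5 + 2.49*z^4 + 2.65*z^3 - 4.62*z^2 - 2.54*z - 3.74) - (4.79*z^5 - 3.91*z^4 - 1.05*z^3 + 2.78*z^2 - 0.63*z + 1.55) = -1.94*z^5 + 6.4*z^4 + 3.7*z^3 - 7.4*z^2 - 1.91*z - 5.29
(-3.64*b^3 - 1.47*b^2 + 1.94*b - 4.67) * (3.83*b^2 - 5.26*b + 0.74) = -13.9412*b^5 + 13.5163*b^4 + 12.4688*b^3 - 29.1783*b^2 + 25.9998*b - 3.4558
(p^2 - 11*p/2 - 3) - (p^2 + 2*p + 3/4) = -15*p/2 - 15/4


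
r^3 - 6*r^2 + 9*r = r*(r - 3)^2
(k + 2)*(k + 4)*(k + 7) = k^3 + 13*k^2 + 50*k + 56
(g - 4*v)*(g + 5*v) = g^2 + g*v - 20*v^2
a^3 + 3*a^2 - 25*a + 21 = (a - 3)*(a - 1)*(a + 7)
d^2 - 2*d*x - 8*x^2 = (d - 4*x)*(d + 2*x)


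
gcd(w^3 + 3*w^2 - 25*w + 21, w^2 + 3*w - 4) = w - 1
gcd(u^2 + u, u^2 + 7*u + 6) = u + 1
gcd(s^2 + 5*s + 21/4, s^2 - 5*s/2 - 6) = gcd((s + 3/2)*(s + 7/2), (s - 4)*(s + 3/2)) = s + 3/2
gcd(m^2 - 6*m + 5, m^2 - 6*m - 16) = 1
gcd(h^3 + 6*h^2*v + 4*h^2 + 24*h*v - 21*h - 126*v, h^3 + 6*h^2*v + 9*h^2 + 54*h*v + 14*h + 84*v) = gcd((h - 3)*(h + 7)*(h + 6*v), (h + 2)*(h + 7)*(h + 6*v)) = h^2 + 6*h*v + 7*h + 42*v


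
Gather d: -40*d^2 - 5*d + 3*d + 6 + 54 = -40*d^2 - 2*d + 60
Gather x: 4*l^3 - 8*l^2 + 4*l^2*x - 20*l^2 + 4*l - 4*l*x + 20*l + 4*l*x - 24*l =4*l^3 + 4*l^2*x - 28*l^2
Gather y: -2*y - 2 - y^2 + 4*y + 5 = -y^2 + 2*y + 3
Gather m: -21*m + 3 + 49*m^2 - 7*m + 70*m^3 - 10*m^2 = 70*m^3 + 39*m^2 - 28*m + 3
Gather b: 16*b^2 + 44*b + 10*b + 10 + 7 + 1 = 16*b^2 + 54*b + 18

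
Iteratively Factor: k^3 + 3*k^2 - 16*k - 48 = (k - 4)*(k^2 + 7*k + 12) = (k - 4)*(k + 4)*(k + 3)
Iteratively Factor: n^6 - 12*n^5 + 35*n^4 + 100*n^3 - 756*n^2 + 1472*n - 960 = (n - 3)*(n^5 - 9*n^4 + 8*n^3 + 124*n^2 - 384*n + 320) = (n - 3)*(n - 2)*(n^4 - 7*n^3 - 6*n^2 + 112*n - 160) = (n - 4)*(n - 3)*(n - 2)*(n^3 - 3*n^2 - 18*n + 40) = (n - 4)*(n - 3)*(n - 2)*(n + 4)*(n^2 - 7*n + 10) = (n - 5)*(n - 4)*(n - 3)*(n - 2)*(n + 4)*(n - 2)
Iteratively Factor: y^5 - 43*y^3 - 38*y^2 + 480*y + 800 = (y + 4)*(y^4 - 4*y^3 - 27*y^2 + 70*y + 200) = (y + 2)*(y + 4)*(y^3 - 6*y^2 - 15*y + 100) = (y + 2)*(y + 4)^2*(y^2 - 10*y + 25) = (y - 5)*(y + 2)*(y + 4)^2*(y - 5)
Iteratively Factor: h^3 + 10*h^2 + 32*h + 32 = (h + 2)*(h^2 + 8*h + 16) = (h + 2)*(h + 4)*(h + 4)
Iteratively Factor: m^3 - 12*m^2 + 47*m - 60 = (m - 5)*(m^2 - 7*m + 12) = (m - 5)*(m - 3)*(m - 4)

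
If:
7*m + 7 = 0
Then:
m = -1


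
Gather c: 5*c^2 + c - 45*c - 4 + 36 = 5*c^2 - 44*c + 32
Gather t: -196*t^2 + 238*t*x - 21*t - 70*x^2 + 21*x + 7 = -196*t^2 + t*(238*x - 21) - 70*x^2 + 21*x + 7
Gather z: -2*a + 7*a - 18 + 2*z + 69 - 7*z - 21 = 5*a - 5*z + 30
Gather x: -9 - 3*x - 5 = -3*x - 14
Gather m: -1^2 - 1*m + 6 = 5 - m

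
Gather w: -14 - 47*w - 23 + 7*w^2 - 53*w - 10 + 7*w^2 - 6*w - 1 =14*w^2 - 106*w - 48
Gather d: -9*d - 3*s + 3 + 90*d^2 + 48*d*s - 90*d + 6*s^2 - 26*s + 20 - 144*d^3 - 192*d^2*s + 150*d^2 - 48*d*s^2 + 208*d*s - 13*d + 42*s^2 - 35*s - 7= -144*d^3 + d^2*(240 - 192*s) + d*(-48*s^2 + 256*s - 112) + 48*s^2 - 64*s + 16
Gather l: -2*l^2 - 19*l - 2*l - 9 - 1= -2*l^2 - 21*l - 10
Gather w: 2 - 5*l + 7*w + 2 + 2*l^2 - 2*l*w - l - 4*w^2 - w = 2*l^2 - 6*l - 4*w^2 + w*(6 - 2*l) + 4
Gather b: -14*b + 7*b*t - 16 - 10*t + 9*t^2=b*(7*t - 14) + 9*t^2 - 10*t - 16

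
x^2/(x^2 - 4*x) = x/(x - 4)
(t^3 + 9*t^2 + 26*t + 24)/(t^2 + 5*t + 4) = (t^2 + 5*t + 6)/(t + 1)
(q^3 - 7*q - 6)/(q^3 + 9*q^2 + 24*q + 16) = (q^2 - q - 6)/(q^2 + 8*q + 16)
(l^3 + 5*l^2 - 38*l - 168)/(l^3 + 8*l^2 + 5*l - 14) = (l^2 - 2*l - 24)/(l^2 + l - 2)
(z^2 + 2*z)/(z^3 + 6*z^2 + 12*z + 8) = z/(z^2 + 4*z + 4)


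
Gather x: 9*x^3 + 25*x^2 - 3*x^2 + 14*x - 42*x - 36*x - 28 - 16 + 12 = 9*x^3 + 22*x^2 - 64*x - 32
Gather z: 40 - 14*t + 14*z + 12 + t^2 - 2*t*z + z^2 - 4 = t^2 - 14*t + z^2 + z*(14 - 2*t) + 48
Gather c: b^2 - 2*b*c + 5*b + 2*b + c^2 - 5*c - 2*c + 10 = b^2 + 7*b + c^2 + c*(-2*b - 7) + 10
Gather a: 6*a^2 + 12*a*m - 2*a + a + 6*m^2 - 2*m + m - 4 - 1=6*a^2 + a*(12*m - 1) + 6*m^2 - m - 5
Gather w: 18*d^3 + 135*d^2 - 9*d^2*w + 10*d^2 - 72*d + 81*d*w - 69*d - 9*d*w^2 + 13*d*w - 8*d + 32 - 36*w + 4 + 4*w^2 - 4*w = 18*d^3 + 145*d^2 - 149*d + w^2*(4 - 9*d) + w*(-9*d^2 + 94*d - 40) + 36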